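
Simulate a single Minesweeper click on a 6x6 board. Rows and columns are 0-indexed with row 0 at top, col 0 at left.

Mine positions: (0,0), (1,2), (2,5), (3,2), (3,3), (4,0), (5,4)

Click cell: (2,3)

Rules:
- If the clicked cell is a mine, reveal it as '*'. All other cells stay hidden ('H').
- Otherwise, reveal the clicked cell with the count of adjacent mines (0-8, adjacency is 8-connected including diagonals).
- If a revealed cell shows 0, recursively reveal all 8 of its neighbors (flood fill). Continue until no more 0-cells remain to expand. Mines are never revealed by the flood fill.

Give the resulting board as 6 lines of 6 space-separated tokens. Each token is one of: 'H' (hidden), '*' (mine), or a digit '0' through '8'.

H H H H H H
H H H H H H
H H H 3 H H
H H H H H H
H H H H H H
H H H H H H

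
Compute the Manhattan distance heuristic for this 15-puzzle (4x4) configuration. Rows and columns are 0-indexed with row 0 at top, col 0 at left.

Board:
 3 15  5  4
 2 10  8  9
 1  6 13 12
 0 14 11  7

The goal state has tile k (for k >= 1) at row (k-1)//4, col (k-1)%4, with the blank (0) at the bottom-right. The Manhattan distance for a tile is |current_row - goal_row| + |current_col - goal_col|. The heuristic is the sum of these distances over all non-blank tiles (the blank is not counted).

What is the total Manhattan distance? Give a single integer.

Tile 3: at (0,0), goal (0,2), distance |0-0|+|0-2| = 2
Tile 15: at (0,1), goal (3,2), distance |0-3|+|1-2| = 4
Tile 5: at (0,2), goal (1,0), distance |0-1|+|2-0| = 3
Tile 4: at (0,3), goal (0,3), distance |0-0|+|3-3| = 0
Tile 2: at (1,0), goal (0,1), distance |1-0|+|0-1| = 2
Tile 10: at (1,1), goal (2,1), distance |1-2|+|1-1| = 1
Tile 8: at (1,2), goal (1,3), distance |1-1|+|2-3| = 1
Tile 9: at (1,3), goal (2,0), distance |1-2|+|3-0| = 4
Tile 1: at (2,0), goal (0,0), distance |2-0|+|0-0| = 2
Tile 6: at (2,1), goal (1,1), distance |2-1|+|1-1| = 1
Tile 13: at (2,2), goal (3,0), distance |2-3|+|2-0| = 3
Tile 12: at (2,3), goal (2,3), distance |2-2|+|3-3| = 0
Tile 14: at (3,1), goal (3,1), distance |3-3|+|1-1| = 0
Tile 11: at (3,2), goal (2,2), distance |3-2|+|2-2| = 1
Tile 7: at (3,3), goal (1,2), distance |3-1|+|3-2| = 3
Sum: 2 + 4 + 3 + 0 + 2 + 1 + 1 + 4 + 2 + 1 + 3 + 0 + 0 + 1 + 3 = 27

Answer: 27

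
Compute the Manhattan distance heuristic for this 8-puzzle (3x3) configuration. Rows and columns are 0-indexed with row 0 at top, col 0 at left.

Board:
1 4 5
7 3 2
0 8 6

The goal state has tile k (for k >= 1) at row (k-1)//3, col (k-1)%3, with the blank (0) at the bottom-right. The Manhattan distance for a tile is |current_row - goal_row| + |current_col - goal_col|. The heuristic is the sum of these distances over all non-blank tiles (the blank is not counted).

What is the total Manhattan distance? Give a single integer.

Answer: 10

Derivation:
Tile 1: at (0,0), goal (0,0), distance |0-0|+|0-0| = 0
Tile 4: at (0,1), goal (1,0), distance |0-1|+|1-0| = 2
Tile 5: at (0,2), goal (1,1), distance |0-1|+|2-1| = 2
Tile 7: at (1,0), goal (2,0), distance |1-2|+|0-0| = 1
Tile 3: at (1,1), goal (0,2), distance |1-0|+|1-2| = 2
Tile 2: at (1,2), goal (0,1), distance |1-0|+|2-1| = 2
Tile 8: at (2,1), goal (2,1), distance |2-2|+|1-1| = 0
Tile 6: at (2,2), goal (1,2), distance |2-1|+|2-2| = 1
Sum: 0 + 2 + 2 + 1 + 2 + 2 + 0 + 1 = 10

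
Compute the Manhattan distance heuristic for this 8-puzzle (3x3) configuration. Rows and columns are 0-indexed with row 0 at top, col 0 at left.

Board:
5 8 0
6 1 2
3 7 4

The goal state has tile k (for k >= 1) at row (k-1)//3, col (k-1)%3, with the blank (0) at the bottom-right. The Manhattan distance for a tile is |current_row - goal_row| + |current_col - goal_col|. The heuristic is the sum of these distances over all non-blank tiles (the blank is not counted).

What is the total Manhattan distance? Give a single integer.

Answer: 18

Derivation:
Tile 5: (0,0)->(1,1) = 2
Tile 8: (0,1)->(2,1) = 2
Tile 6: (1,0)->(1,2) = 2
Tile 1: (1,1)->(0,0) = 2
Tile 2: (1,2)->(0,1) = 2
Tile 3: (2,0)->(0,2) = 4
Tile 7: (2,1)->(2,0) = 1
Tile 4: (2,2)->(1,0) = 3
Sum: 2 + 2 + 2 + 2 + 2 + 4 + 1 + 3 = 18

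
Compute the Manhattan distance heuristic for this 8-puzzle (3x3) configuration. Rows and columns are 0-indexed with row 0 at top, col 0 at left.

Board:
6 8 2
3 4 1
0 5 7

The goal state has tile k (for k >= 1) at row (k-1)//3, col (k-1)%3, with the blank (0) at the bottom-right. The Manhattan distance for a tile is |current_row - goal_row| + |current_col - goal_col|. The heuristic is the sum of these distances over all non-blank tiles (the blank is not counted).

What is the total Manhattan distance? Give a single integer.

Answer: 16

Derivation:
Tile 6: at (0,0), goal (1,2), distance |0-1|+|0-2| = 3
Tile 8: at (0,1), goal (2,1), distance |0-2|+|1-1| = 2
Tile 2: at (0,2), goal (0,1), distance |0-0|+|2-1| = 1
Tile 3: at (1,0), goal (0,2), distance |1-0|+|0-2| = 3
Tile 4: at (1,1), goal (1,0), distance |1-1|+|1-0| = 1
Tile 1: at (1,2), goal (0,0), distance |1-0|+|2-0| = 3
Tile 5: at (2,1), goal (1,1), distance |2-1|+|1-1| = 1
Tile 7: at (2,2), goal (2,0), distance |2-2|+|2-0| = 2
Sum: 3 + 2 + 1 + 3 + 1 + 3 + 1 + 2 = 16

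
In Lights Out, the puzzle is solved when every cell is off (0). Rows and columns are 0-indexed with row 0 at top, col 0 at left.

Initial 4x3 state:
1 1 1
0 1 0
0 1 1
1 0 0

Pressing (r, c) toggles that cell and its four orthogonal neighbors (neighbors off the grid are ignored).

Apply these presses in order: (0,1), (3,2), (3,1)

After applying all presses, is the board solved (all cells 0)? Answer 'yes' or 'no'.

After press 1 at (0,1):
0 0 0
0 0 0
0 1 1
1 0 0

After press 2 at (3,2):
0 0 0
0 0 0
0 1 0
1 1 1

After press 3 at (3,1):
0 0 0
0 0 0
0 0 0
0 0 0

Lights still on: 0

Answer: yes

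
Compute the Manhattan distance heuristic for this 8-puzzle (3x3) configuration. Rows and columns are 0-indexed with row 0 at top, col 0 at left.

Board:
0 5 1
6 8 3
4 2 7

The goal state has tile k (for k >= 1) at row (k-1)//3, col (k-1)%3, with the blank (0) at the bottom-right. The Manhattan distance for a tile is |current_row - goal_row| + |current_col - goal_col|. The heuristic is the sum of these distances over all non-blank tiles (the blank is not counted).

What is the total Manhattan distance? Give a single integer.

Tile 5: at (0,1), goal (1,1), distance |0-1|+|1-1| = 1
Tile 1: at (0,2), goal (0,0), distance |0-0|+|2-0| = 2
Tile 6: at (1,0), goal (1,2), distance |1-1|+|0-2| = 2
Tile 8: at (1,1), goal (2,1), distance |1-2|+|1-1| = 1
Tile 3: at (1,2), goal (0,2), distance |1-0|+|2-2| = 1
Tile 4: at (2,0), goal (1,0), distance |2-1|+|0-0| = 1
Tile 2: at (2,1), goal (0,1), distance |2-0|+|1-1| = 2
Tile 7: at (2,2), goal (2,0), distance |2-2|+|2-0| = 2
Sum: 1 + 2 + 2 + 1 + 1 + 1 + 2 + 2 = 12

Answer: 12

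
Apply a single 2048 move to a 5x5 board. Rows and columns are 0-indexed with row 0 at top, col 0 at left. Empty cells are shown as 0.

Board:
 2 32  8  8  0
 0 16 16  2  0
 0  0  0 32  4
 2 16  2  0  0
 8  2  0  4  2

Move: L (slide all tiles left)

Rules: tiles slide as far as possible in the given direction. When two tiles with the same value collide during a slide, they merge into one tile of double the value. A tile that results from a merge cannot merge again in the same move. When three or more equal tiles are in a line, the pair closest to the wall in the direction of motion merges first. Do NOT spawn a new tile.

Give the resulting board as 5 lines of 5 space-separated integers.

Answer:  2 32 16  0  0
32  2  0  0  0
32  4  0  0  0
 2 16  2  0  0
 8  2  4  2  0

Derivation:
Slide left:
row 0: [2, 32, 8, 8, 0] -> [2, 32, 16, 0, 0]
row 1: [0, 16, 16, 2, 0] -> [32, 2, 0, 0, 0]
row 2: [0, 0, 0, 32, 4] -> [32, 4, 0, 0, 0]
row 3: [2, 16, 2, 0, 0] -> [2, 16, 2, 0, 0]
row 4: [8, 2, 0, 4, 2] -> [8, 2, 4, 2, 0]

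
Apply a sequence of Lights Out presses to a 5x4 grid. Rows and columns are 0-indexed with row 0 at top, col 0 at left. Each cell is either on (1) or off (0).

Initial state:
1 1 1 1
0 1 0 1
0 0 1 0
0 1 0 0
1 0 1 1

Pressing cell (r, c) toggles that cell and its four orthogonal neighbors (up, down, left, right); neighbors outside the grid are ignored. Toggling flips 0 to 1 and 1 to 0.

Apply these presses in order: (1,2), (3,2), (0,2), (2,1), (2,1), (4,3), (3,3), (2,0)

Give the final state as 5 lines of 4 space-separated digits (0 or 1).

Answer: 1 0 1 0
1 0 0 0
1 1 1 1
1 0 0 1
1 0 1 1

Derivation:
After press 1 at (1,2):
1 1 0 1
0 0 1 0
0 0 0 0
0 1 0 0
1 0 1 1

After press 2 at (3,2):
1 1 0 1
0 0 1 0
0 0 1 0
0 0 1 1
1 0 0 1

After press 3 at (0,2):
1 0 1 0
0 0 0 0
0 0 1 0
0 0 1 1
1 0 0 1

After press 4 at (2,1):
1 0 1 0
0 1 0 0
1 1 0 0
0 1 1 1
1 0 0 1

After press 5 at (2,1):
1 0 1 0
0 0 0 0
0 0 1 0
0 0 1 1
1 0 0 1

After press 6 at (4,3):
1 0 1 0
0 0 0 0
0 0 1 0
0 0 1 0
1 0 1 0

After press 7 at (3,3):
1 0 1 0
0 0 0 0
0 0 1 1
0 0 0 1
1 0 1 1

After press 8 at (2,0):
1 0 1 0
1 0 0 0
1 1 1 1
1 0 0 1
1 0 1 1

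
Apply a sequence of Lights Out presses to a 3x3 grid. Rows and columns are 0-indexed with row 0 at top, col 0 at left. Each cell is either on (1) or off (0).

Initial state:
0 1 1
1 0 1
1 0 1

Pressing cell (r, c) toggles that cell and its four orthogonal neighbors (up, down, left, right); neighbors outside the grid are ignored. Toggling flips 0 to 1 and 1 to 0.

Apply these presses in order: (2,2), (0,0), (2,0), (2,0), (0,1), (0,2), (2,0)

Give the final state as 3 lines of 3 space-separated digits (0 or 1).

After press 1 at (2,2):
0 1 1
1 0 0
1 1 0

After press 2 at (0,0):
1 0 1
0 0 0
1 1 0

After press 3 at (2,0):
1 0 1
1 0 0
0 0 0

After press 4 at (2,0):
1 0 1
0 0 0
1 1 0

After press 5 at (0,1):
0 1 0
0 1 0
1 1 0

After press 6 at (0,2):
0 0 1
0 1 1
1 1 0

After press 7 at (2,0):
0 0 1
1 1 1
0 0 0

Answer: 0 0 1
1 1 1
0 0 0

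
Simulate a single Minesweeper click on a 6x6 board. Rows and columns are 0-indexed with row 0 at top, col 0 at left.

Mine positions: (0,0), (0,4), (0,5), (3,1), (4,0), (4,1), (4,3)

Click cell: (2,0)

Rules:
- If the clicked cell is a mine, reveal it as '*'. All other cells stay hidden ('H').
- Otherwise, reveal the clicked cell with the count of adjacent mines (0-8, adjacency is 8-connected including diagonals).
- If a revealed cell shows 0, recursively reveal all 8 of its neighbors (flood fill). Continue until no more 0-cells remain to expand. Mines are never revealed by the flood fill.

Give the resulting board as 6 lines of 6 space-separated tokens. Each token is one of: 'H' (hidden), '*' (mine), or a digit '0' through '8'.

H H H H H H
H H H H H H
1 H H H H H
H H H H H H
H H H H H H
H H H H H H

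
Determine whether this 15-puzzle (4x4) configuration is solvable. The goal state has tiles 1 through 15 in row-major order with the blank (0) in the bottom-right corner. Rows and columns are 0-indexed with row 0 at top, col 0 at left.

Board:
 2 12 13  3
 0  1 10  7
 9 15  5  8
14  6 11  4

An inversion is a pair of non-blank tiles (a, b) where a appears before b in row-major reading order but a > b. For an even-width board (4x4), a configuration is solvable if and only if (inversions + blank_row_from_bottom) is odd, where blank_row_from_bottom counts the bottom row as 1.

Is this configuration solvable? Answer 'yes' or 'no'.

Answer: no

Derivation:
Inversions: 49
Blank is in row 1 (0-indexed from top), which is row 3 counting from the bottom (bottom = 1).
49 + 3 = 52, which is even, so the puzzle is not solvable.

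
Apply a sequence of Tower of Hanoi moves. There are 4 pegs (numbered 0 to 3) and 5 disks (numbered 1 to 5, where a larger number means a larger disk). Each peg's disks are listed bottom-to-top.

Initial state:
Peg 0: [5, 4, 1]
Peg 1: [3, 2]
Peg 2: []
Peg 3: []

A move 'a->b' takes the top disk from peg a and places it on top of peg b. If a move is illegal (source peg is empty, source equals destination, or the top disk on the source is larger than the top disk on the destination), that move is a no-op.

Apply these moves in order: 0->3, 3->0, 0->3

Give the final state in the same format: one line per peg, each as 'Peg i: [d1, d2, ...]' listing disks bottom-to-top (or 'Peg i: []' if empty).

Answer: Peg 0: [5, 4]
Peg 1: [3, 2]
Peg 2: []
Peg 3: [1]

Derivation:
After move 1 (0->3):
Peg 0: [5, 4]
Peg 1: [3, 2]
Peg 2: []
Peg 3: [1]

After move 2 (3->0):
Peg 0: [5, 4, 1]
Peg 1: [3, 2]
Peg 2: []
Peg 3: []

After move 3 (0->3):
Peg 0: [5, 4]
Peg 1: [3, 2]
Peg 2: []
Peg 3: [1]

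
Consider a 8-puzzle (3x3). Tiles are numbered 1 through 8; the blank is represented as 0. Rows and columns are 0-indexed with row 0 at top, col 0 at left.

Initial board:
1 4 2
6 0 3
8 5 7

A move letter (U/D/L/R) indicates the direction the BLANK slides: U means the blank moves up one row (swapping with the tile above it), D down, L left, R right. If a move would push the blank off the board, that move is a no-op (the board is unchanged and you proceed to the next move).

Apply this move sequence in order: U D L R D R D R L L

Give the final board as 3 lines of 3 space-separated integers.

After move 1 (U):
1 0 2
6 4 3
8 5 7

After move 2 (D):
1 4 2
6 0 3
8 5 7

After move 3 (L):
1 4 2
0 6 3
8 5 7

After move 4 (R):
1 4 2
6 0 3
8 5 7

After move 5 (D):
1 4 2
6 5 3
8 0 7

After move 6 (R):
1 4 2
6 5 3
8 7 0

After move 7 (D):
1 4 2
6 5 3
8 7 0

After move 8 (R):
1 4 2
6 5 3
8 7 0

After move 9 (L):
1 4 2
6 5 3
8 0 7

After move 10 (L):
1 4 2
6 5 3
0 8 7

Answer: 1 4 2
6 5 3
0 8 7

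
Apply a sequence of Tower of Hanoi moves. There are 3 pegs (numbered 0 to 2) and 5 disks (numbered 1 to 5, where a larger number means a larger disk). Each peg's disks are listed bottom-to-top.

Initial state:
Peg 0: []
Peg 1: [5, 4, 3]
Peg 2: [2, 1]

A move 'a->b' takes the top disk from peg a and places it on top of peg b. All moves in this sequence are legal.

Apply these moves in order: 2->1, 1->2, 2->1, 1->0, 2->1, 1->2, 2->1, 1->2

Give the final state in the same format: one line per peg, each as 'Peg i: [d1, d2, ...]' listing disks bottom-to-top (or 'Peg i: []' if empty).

After move 1 (2->1):
Peg 0: []
Peg 1: [5, 4, 3, 1]
Peg 2: [2]

After move 2 (1->2):
Peg 0: []
Peg 1: [5, 4, 3]
Peg 2: [2, 1]

After move 3 (2->1):
Peg 0: []
Peg 1: [5, 4, 3, 1]
Peg 2: [2]

After move 4 (1->0):
Peg 0: [1]
Peg 1: [5, 4, 3]
Peg 2: [2]

After move 5 (2->1):
Peg 0: [1]
Peg 1: [5, 4, 3, 2]
Peg 2: []

After move 6 (1->2):
Peg 0: [1]
Peg 1: [5, 4, 3]
Peg 2: [2]

After move 7 (2->1):
Peg 0: [1]
Peg 1: [5, 4, 3, 2]
Peg 2: []

After move 8 (1->2):
Peg 0: [1]
Peg 1: [5, 4, 3]
Peg 2: [2]

Answer: Peg 0: [1]
Peg 1: [5, 4, 3]
Peg 2: [2]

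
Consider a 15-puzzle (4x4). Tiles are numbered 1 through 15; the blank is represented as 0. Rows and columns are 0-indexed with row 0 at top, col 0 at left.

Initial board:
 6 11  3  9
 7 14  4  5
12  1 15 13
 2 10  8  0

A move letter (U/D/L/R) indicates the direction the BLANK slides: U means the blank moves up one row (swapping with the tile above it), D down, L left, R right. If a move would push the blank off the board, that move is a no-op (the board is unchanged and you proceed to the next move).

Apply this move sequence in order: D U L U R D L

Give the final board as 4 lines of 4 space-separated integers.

Answer:  6 11  3  9
 7 14  5 15
12  1  0  4
 2 10  8 13

Derivation:
After move 1 (D):
 6 11  3  9
 7 14  4  5
12  1 15 13
 2 10  8  0

After move 2 (U):
 6 11  3  9
 7 14  4  5
12  1 15  0
 2 10  8 13

After move 3 (L):
 6 11  3  9
 7 14  4  5
12  1  0 15
 2 10  8 13

After move 4 (U):
 6 11  3  9
 7 14  0  5
12  1  4 15
 2 10  8 13

After move 5 (R):
 6 11  3  9
 7 14  5  0
12  1  4 15
 2 10  8 13

After move 6 (D):
 6 11  3  9
 7 14  5 15
12  1  4  0
 2 10  8 13

After move 7 (L):
 6 11  3  9
 7 14  5 15
12  1  0  4
 2 10  8 13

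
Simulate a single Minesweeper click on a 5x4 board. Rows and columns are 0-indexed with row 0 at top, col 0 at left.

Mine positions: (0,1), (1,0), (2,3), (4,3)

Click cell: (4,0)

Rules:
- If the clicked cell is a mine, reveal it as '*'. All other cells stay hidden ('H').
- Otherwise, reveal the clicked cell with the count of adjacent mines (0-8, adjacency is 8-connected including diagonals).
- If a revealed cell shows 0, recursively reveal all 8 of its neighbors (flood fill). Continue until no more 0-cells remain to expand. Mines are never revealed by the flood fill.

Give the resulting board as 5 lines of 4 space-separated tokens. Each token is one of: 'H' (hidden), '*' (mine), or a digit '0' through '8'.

H H H H
H H H H
1 1 1 H
0 0 2 H
0 0 1 H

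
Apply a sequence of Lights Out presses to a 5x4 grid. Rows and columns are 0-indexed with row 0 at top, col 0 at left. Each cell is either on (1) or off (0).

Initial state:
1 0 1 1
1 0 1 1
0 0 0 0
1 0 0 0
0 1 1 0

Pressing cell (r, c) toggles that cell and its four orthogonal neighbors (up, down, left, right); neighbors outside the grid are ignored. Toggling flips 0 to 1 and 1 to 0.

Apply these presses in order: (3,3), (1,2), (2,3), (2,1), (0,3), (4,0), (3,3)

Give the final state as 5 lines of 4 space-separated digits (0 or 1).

After press 1 at (3,3):
1 0 1 1
1 0 1 1
0 0 0 1
1 0 1 1
0 1 1 1

After press 2 at (1,2):
1 0 0 1
1 1 0 0
0 0 1 1
1 0 1 1
0 1 1 1

After press 3 at (2,3):
1 0 0 1
1 1 0 1
0 0 0 0
1 0 1 0
0 1 1 1

After press 4 at (2,1):
1 0 0 1
1 0 0 1
1 1 1 0
1 1 1 0
0 1 1 1

After press 5 at (0,3):
1 0 1 0
1 0 0 0
1 1 1 0
1 1 1 0
0 1 1 1

After press 6 at (4,0):
1 0 1 0
1 0 0 0
1 1 1 0
0 1 1 0
1 0 1 1

After press 7 at (3,3):
1 0 1 0
1 0 0 0
1 1 1 1
0 1 0 1
1 0 1 0

Answer: 1 0 1 0
1 0 0 0
1 1 1 1
0 1 0 1
1 0 1 0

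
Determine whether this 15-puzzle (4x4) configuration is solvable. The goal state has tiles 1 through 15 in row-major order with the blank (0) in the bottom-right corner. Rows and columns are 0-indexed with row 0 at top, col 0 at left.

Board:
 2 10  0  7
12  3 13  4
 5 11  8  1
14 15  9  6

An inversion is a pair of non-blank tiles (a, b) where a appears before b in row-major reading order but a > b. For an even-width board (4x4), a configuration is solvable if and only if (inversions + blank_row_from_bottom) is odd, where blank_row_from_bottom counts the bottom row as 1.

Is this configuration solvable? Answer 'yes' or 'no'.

Inversions: 43
Blank is in row 0 (0-indexed from top), which is row 4 counting from the bottom (bottom = 1).
43 + 4 = 47, which is odd, so the puzzle is solvable.

Answer: yes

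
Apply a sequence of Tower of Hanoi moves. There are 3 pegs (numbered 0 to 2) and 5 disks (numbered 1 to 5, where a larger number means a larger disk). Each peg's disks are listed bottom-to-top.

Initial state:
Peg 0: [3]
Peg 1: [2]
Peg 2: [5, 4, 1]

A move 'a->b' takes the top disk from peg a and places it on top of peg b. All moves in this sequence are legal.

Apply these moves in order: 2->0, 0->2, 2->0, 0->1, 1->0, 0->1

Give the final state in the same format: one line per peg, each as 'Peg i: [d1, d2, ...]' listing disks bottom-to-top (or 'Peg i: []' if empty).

After move 1 (2->0):
Peg 0: [3, 1]
Peg 1: [2]
Peg 2: [5, 4]

After move 2 (0->2):
Peg 0: [3]
Peg 1: [2]
Peg 2: [5, 4, 1]

After move 3 (2->0):
Peg 0: [3, 1]
Peg 1: [2]
Peg 2: [5, 4]

After move 4 (0->1):
Peg 0: [3]
Peg 1: [2, 1]
Peg 2: [5, 4]

After move 5 (1->0):
Peg 0: [3, 1]
Peg 1: [2]
Peg 2: [5, 4]

After move 6 (0->1):
Peg 0: [3]
Peg 1: [2, 1]
Peg 2: [5, 4]

Answer: Peg 0: [3]
Peg 1: [2, 1]
Peg 2: [5, 4]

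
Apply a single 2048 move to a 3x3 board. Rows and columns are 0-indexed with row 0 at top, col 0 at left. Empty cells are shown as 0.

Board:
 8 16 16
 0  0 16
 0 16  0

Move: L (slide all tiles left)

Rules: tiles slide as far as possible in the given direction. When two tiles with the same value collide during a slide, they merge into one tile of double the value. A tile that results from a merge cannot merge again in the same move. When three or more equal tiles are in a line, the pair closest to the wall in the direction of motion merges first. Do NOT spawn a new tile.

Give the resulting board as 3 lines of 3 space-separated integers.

Answer:  8 32  0
16  0  0
16  0  0

Derivation:
Slide left:
row 0: [8, 16, 16] -> [8, 32, 0]
row 1: [0, 0, 16] -> [16, 0, 0]
row 2: [0, 16, 0] -> [16, 0, 0]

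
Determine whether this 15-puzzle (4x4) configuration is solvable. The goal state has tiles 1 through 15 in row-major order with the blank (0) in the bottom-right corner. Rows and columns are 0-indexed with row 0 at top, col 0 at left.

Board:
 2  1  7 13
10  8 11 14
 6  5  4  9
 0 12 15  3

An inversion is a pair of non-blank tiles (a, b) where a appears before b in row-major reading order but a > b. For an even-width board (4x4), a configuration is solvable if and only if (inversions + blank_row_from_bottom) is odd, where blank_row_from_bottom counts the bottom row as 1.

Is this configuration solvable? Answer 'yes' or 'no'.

Inversions: 44
Blank is in row 3 (0-indexed from top), which is row 1 counting from the bottom (bottom = 1).
44 + 1 = 45, which is odd, so the puzzle is solvable.

Answer: yes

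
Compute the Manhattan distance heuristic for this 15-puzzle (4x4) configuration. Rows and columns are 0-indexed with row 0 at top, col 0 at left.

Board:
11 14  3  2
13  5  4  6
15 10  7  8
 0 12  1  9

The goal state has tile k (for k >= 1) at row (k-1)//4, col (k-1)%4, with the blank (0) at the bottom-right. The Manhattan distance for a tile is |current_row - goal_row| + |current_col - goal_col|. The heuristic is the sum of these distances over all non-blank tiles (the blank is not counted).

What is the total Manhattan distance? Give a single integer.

Tile 11: (0,0)->(2,2) = 4
Tile 14: (0,1)->(3,1) = 3
Tile 3: (0,2)->(0,2) = 0
Tile 2: (0,3)->(0,1) = 2
Tile 13: (1,0)->(3,0) = 2
Tile 5: (1,1)->(1,0) = 1
Tile 4: (1,2)->(0,3) = 2
Tile 6: (1,3)->(1,1) = 2
Tile 15: (2,0)->(3,2) = 3
Tile 10: (2,1)->(2,1) = 0
Tile 7: (2,2)->(1,2) = 1
Tile 8: (2,3)->(1,3) = 1
Tile 12: (3,1)->(2,3) = 3
Tile 1: (3,2)->(0,0) = 5
Tile 9: (3,3)->(2,0) = 4
Sum: 4 + 3 + 0 + 2 + 2 + 1 + 2 + 2 + 3 + 0 + 1 + 1 + 3 + 5 + 4 = 33

Answer: 33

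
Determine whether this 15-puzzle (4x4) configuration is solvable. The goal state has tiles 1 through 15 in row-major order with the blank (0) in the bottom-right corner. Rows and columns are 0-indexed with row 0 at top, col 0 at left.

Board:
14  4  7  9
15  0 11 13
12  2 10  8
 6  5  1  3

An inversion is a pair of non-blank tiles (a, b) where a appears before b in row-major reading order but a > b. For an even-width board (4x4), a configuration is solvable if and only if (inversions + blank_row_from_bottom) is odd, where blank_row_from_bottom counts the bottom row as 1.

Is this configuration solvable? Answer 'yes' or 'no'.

Inversions: 74
Blank is in row 1 (0-indexed from top), which is row 3 counting from the bottom (bottom = 1).
74 + 3 = 77, which is odd, so the puzzle is solvable.

Answer: yes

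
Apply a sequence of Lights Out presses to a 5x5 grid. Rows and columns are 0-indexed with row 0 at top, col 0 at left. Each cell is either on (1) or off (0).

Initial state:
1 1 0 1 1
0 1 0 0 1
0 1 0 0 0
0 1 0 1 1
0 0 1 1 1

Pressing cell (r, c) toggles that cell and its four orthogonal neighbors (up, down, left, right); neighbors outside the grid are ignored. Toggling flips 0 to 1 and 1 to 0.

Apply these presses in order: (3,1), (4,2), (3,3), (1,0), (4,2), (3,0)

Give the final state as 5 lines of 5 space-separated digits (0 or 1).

Answer: 0 1 0 1 1
1 0 0 0 1
0 0 0 1 0
0 1 0 0 0
1 1 1 0 1

Derivation:
After press 1 at (3,1):
1 1 0 1 1
0 1 0 0 1
0 0 0 0 0
1 0 1 1 1
0 1 1 1 1

After press 2 at (4,2):
1 1 0 1 1
0 1 0 0 1
0 0 0 0 0
1 0 0 1 1
0 0 0 0 1

After press 3 at (3,3):
1 1 0 1 1
0 1 0 0 1
0 0 0 1 0
1 0 1 0 0
0 0 0 1 1

After press 4 at (1,0):
0 1 0 1 1
1 0 0 0 1
1 0 0 1 0
1 0 1 0 0
0 0 0 1 1

After press 5 at (4,2):
0 1 0 1 1
1 0 0 0 1
1 0 0 1 0
1 0 0 0 0
0 1 1 0 1

After press 6 at (3,0):
0 1 0 1 1
1 0 0 0 1
0 0 0 1 0
0 1 0 0 0
1 1 1 0 1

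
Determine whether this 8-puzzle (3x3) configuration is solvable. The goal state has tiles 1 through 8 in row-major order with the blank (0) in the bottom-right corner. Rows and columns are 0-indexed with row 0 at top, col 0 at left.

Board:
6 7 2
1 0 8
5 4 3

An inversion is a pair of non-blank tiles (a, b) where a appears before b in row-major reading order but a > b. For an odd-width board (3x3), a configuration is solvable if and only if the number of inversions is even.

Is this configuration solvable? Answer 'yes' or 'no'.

Inversions (pairs i<j in row-major order where tile[i] > tile[j] > 0): 17
17 is odd, so the puzzle is not solvable.

Answer: no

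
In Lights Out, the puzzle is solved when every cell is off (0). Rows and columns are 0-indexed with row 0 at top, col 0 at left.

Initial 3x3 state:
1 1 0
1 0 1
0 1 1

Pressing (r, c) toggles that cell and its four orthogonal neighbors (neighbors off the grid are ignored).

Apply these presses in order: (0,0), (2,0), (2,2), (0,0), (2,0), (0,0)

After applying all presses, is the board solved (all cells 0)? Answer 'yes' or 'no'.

Answer: yes

Derivation:
After press 1 at (0,0):
0 0 0
0 0 1
0 1 1

After press 2 at (2,0):
0 0 0
1 0 1
1 0 1

After press 3 at (2,2):
0 0 0
1 0 0
1 1 0

After press 4 at (0,0):
1 1 0
0 0 0
1 1 0

After press 5 at (2,0):
1 1 0
1 0 0
0 0 0

After press 6 at (0,0):
0 0 0
0 0 0
0 0 0

Lights still on: 0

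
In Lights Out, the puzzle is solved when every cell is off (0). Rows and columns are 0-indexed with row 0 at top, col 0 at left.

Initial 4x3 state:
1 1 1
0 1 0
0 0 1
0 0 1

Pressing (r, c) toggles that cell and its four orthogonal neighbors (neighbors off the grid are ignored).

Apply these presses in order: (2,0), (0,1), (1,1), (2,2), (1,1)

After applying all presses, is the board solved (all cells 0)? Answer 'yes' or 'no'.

After press 1 at (2,0):
1 1 1
1 1 0
1 1 1
1 0 1

After press 2 at (0,1):
0 0 0
1 0 0
1 1 1
1 0 1

After press 3 at (1,1):
0 1 0
0 1 1
1 0 1
1 0 1

After press 4 at (2,2):
0 1 0
0 1 0
1 1 0
1 0 0

After press 5 at (1,1):
0 0 0
1 0 1
1 0 0
1 0 0

Lights still on: 4

Answer: no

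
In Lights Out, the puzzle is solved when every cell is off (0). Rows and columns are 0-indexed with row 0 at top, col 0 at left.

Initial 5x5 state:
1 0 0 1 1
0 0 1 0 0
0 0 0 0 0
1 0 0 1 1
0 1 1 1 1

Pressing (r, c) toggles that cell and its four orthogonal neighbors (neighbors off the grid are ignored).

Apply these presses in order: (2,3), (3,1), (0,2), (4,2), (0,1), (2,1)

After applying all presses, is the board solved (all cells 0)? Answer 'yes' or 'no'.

Answer: no

Derivation:
After press 1 at (2,3):
1 0 0 1 1
0 0 1 1 0
0 0 1 1 1
1 0 0 0 1
0 1 1 1 1

After press 2 at (3,1):
1 0 0 1 1
0 0 1 1 0
0 1 1 1 1
0 1 1 0 1
0 0 1 1 1

After press 3 at (0,2):
1 1 1 0 1
0 0 0 1 0
0 1 1 1 1
0 1 1 0 1
0 0 1 1 1

After press 4 at (4,2):
1 1 1 0 1
0 0 0 1 0
0 1 1 1 1
0 1 0 0 1
0 1 0 0 1

After press 5 at (0,1):
0 0 0 0 1
0 1 0 1 0
0 1 1 1 1
0 1 0 0 1
0 1 0 0 1

After press 6 at (2,1):
0 0 0 0 1
0 0 0 1 0
1 0 0 1 1
0 0 0 0 1
0 1 0 0 1

Lights still on: 8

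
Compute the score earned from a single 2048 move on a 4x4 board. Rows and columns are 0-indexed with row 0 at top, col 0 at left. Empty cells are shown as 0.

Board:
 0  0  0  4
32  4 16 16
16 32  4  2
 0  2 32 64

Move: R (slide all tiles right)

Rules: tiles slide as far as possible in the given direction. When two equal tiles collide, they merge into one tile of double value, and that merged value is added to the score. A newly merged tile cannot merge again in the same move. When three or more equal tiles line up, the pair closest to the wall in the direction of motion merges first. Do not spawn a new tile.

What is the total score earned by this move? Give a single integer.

Answer: 32

Derivation:
Slide right:
row 0: [0, 0, 0, 4] -> [0, 0, 0, 4]  score +0 (running 0)
row 1: [32, 4, 16, 16] -> [0, 32, 4, 32]  score +32 (running 32)
row 2: [16, 32, 4, 2] -> [16, 32, 4, 2]  score +0 (running 32)
row 3: [0, 2, 32, 64] -> [0, 2, 32, 64]  score +0 (running 32)
Board after move:
 0  0  0  4
 0 32  4 32
16 32  4  2
 0  2 32 64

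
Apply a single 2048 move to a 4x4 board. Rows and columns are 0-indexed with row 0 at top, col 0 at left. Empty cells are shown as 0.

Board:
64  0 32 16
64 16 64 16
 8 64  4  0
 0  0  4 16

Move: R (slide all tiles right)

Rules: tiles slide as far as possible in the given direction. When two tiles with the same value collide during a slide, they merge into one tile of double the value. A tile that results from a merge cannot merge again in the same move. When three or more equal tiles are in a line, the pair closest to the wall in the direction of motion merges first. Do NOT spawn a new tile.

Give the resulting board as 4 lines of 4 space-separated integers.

Answer:  0 64 32 16
64 16 64 16
 0  8 64  4
 0  0  4 16

Derivation:
Slide right:
row 0: [64, 0, 32, 16] -> [0, 64, 32, 16]
row 1: [64, 16, 64, 16] -> [64, 16, 64, 16]
row 2: [8, 64, 4, 0] -> [0, 8, 64, 4]
row 3: [0, 0, 4, 16] -> [0, 0, 4, 16]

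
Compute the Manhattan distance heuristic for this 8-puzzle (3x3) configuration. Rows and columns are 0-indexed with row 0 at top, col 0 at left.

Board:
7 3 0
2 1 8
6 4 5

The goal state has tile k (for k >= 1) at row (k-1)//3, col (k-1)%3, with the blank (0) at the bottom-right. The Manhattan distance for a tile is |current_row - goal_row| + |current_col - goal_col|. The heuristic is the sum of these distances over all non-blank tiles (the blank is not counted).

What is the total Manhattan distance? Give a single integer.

Answer: 16

Derivation:
Tile 7: at (0,0), goal (2,0), distance |0-2|+|0-0| = 2
Tile 3: at (0,1), goal (0,2), distance |0-0|+|1-2| = 1
Tile 2: at (1,0), goal (0,1), distance |1-0|+|0-1| = 2
Tile 1: at (1,1), goal (0,0), distance |1-0|+|1-0| = 2
Tile 8: at (1,2), goal (2,1), distance |1-2|+|2-1| = 2
Tile 6: at (2,0), goal (1,2), distance |2-1|+|0-2| = 3
Tile 4: at (2,1), goal (1,0), distance |2-1|+|1-0| = 2
Tile 5: at (2,2), goal (1,1), distance |2-1|+|2-1| = 2
Sum: 2 + 1 + 2 + 2 + 2 + 3 + 2 + 2 = 16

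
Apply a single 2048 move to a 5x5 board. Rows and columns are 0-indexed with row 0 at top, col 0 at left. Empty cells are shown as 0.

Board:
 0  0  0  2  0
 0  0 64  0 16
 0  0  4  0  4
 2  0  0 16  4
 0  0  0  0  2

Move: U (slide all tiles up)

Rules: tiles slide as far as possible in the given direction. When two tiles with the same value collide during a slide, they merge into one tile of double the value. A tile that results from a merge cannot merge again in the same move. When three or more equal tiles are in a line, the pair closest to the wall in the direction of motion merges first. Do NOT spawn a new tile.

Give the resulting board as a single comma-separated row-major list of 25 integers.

Slide up:
col 0: [0, 0, 0, 2, 0] -> [2, 0, 0, 0, 0]
col 1: [0, 0, 0, 0, 0] -> [0, 0, 0, 0, 0]
col 2: [0, 64, 4, 0, 0] -> [64, 4, 0, 0, 0]
col 3: [2, 0, 0, 16, 0] -> [2, 16, 0, 0, 0]
col 4: [0, 16, 4, 4, 2] -> [16, 8, 2, 0, 0]

Answer: 2, 0, 64, 2, 16, 0, 0, 4, 16, 8, 0, 0, 0, 0, 2, 0, 0, 0, 0, 0, 0, 0, 0, 0, 0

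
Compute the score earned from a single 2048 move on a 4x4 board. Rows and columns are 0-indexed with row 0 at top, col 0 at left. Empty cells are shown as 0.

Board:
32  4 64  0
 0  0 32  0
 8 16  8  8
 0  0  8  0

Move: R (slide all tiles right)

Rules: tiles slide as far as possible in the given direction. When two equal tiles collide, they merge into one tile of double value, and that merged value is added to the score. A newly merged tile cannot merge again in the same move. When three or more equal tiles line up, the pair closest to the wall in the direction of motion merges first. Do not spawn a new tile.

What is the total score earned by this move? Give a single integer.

Answer: 16

Derivation:
Slide right:
row 0: [32, 4, 64, 0] -> [0, 32, 4, 64]  score +0 (running 0)
row 1: [0, 0, 32, 0] -> [0, 0, 0, 32]  score +0 (running 0)
row 2: [8, 16, 8, 8] -> [0, 8, 16, 16]  score +16 (running 16)
row 3: [0, 0, 8, 0] -> [0, 0, 0, 8]  score +0 (running 16)
Board after move:
 0 32  4 64
 0  0  0 32
 0  8 16 16
 0  0  0  8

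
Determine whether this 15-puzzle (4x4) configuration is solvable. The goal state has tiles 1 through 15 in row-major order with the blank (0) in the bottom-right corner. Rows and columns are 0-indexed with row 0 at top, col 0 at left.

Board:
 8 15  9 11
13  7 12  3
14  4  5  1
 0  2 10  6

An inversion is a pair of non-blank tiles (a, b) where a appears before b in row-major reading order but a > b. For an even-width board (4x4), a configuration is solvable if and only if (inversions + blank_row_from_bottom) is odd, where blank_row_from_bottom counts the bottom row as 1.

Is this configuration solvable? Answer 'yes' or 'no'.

Inversions: 70
Blank is in row 3 (0-indexed from top), which is row 1 counting from the bottom (bottom = 1).
70 + 1 = 71, which is odd, so the puzzle is solvable.

Answer: yes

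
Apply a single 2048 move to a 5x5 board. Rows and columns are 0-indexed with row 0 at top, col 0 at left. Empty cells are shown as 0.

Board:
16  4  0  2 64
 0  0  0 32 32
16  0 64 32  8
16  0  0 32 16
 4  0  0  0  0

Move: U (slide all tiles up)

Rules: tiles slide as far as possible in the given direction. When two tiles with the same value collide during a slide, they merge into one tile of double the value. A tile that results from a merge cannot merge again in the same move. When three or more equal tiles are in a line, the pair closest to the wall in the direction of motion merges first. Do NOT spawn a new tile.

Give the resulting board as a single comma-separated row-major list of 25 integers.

Answer: 32, 4, 64, 2, 64, 16, 0, 0, 64, 32, 4, 0, 0, 32, 8, 0, 0, 0, 0, 16, 0, 0, 0, 0, 0

Derivation:
Slide up:
col 0: [16, 0, 16, 16, 4] -> [32, 16, 4, 0, 0]
col 1: [4, 0, 0, 0, 0] -> [4, 0, 0, 0, 0]
col 2: [0, 0, 64, 0, 0] -> [64, 0, 0, 0, 0]
col 3: [2, 32, 32, 32, 0] -> [2, 64, 32, 0, 0]
col 4: [64, 32, 8, 16, 0] -> [64, 32, 8, 16, 0]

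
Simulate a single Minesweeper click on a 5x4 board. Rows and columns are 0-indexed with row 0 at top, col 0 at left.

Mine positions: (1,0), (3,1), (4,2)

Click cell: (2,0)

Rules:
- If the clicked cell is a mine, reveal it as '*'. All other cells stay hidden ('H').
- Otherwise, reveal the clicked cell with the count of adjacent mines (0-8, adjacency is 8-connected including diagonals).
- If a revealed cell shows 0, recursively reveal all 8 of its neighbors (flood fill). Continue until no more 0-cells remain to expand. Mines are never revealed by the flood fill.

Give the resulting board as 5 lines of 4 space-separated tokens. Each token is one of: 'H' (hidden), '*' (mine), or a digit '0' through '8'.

H H H H
H H H H
2 H H H
H H H H
H H H H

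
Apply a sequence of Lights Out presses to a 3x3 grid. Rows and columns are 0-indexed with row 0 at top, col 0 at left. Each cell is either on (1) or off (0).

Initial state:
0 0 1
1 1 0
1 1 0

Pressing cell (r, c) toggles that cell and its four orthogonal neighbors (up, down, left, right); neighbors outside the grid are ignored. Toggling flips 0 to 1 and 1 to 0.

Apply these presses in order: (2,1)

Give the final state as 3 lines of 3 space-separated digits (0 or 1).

Answer: 0 0 1
1 0 0
0 0 1

Derivation:
After press 1 at (2,1):
0 0 1
1 0 0
0 0 1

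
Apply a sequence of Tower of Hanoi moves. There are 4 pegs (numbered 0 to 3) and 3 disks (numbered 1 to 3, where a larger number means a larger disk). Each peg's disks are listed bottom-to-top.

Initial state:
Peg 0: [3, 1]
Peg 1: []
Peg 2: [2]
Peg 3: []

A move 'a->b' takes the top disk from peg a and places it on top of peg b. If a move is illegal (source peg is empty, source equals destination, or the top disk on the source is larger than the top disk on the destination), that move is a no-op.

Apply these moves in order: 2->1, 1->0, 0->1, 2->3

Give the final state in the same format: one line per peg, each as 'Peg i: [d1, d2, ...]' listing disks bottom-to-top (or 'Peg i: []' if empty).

Answer: Peg 0: [3]
Peg 1: [2, 1]
Peg 2: []
Peg 3: []

Derivation:
After move 1 (2->1):
Peg 0: [3, 1]
Peg 1: [2]
Peg 2: []
Peg 3: []

After move 2 (1->0):
Peg 0: [3, 1]
Peg 1: [2]
Peg 2: []
Peg 3: []

After move 3 (0->1):
Peg 0: [3]
Peg 1: [2, 1]
Peg 2: []
Peg 3: []

After move 4 (2->3):
Peg 0: [3]
Peg 1: [2, 1]
Peg 2: []
Peg 3: []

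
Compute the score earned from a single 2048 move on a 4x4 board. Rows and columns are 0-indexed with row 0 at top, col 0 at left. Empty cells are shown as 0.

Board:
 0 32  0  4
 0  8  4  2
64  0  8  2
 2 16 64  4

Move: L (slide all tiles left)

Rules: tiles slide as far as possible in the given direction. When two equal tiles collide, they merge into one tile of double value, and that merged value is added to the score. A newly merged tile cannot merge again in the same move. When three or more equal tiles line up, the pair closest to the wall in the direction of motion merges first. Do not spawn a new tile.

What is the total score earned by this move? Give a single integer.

Answer: 0

Derivation:
Slide left:
row 0: [0, 32, 0, 4] -> [32, 4, 0, 0]  score +0 (running 0)
row 1: [0, 8, 4, 2] -> [8, 4, 2, 0]  score +0 (running 0)
row 2: [64, 0, 8, 2] -> [64, 8, 2, 0]  score +0 (running 0)
row 3: [2, 16, 64, 4] -> [2, 16, 64, 4]  score +0 (running 0)
Board after move:
32  4  0  0
 8  4  2  0
64  8  2  0
 2 16 64  4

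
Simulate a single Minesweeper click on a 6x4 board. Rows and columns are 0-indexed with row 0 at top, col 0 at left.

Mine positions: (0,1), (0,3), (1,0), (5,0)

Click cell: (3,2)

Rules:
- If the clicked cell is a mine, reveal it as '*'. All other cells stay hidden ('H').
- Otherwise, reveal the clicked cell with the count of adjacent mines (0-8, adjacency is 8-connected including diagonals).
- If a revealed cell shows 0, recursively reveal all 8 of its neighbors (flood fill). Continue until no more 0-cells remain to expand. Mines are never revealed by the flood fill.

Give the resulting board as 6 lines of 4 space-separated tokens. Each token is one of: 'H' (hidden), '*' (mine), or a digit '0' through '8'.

H H H H
H 2 2 1
1 1 0 0
0 0 0 0
1 1 0 0
H 1 0 0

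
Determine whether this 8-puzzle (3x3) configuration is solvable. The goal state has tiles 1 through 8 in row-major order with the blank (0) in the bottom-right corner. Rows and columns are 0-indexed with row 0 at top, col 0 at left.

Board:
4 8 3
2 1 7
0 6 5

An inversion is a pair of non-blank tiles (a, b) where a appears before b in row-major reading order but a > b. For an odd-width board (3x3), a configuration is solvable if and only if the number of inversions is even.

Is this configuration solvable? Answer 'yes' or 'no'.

Inversions (pairs i<j in row-major order where tile[i] > tile[j] > 0): 15
15 is odd, so the puzzle is not solvable.

Answer: no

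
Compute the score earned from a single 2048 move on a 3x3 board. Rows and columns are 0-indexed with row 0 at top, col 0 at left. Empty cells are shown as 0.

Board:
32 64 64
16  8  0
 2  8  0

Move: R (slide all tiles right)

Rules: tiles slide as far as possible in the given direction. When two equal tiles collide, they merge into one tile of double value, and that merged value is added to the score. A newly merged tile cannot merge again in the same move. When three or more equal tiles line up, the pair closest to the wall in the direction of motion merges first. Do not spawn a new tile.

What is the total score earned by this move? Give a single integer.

Slide right:
row 0: [32, 64, 64] -> [0, 32, 128]  score +128 (running 128)
row 1: [16, 8, 0] -> [0, 16, 8]  score +0 (running 128)
row 2: [2, 8, 0] -> [0, 2, 8]  score +0 (running 128)
Board after move:
  0  32 128
  0  16   8
  0   2   8

Answer: 128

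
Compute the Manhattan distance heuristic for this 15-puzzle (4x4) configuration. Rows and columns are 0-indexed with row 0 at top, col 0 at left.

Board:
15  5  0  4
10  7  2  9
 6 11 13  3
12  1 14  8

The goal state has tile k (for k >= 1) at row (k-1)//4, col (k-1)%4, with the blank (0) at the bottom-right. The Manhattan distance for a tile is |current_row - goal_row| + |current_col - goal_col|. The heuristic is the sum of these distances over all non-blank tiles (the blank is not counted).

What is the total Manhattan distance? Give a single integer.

Tile 15: at (0,0), goal (3,2), distance |0-3|+|0-2| = 5
Tile 5: at (0,1), goal (1,0), distance |0-1|+|1-0| = 2
Tile 4: at (0,3), goal (0,3), distance |0-0|+|3-3| = 0
Tile 10: at (1,0), goal (2,1), distance |1-2|+|0-1| = 2
Tile 7: at (1,1), goal (1,2), distance |1-1|+|1-2| = 1
Tile 2: at (1,2), goal (0,1), distance |1-0|+|2-1| = 2
Tile 9: at (1,3), goal (2,0), distance |1-2|+|3-0| = 4
Tile 6: at (2,0), goal (1,1), distance |2-1|+|0-1| = 2
Tile 11: at (2,1), goal (2,2), distance |2-2|+|1-2| = 1
Tile 13: at (2,2), goal (3,0), distance |2-3|+|2-0| = 3
Tile 3: at (2,3), goal (0,2), distance |2-0|+|3-2| = 3
Tile 12: at (3,0), goal (2,3), distance |3-2|+|0-3| = 4
Tile 1: at (3,1), goal (0,0), distance |3-0|+|1-0| = 4
Tile 14: at (3,2), goal (3,1), distance |3-3|+|2-1| = 1
Tile 8: at (3,3), goal (1,3), distance |3-1|+|3-3| = 2
Sum: 5 + 2 + 0 + 2 + 1 + 2 + 4 + 2 + 1 + 3 + 3 + 4 + 4 + 1 + 2 = 36

Answer: 36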